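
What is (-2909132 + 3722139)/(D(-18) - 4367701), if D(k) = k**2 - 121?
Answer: -813007/4367498 ≈ -0.18615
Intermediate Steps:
D(k) = -121 + k**2
(-2909132 + 3722139)/(D(-18) - 4367701) = (-2909132 + 3722139)/((-121 + (-18)**2) - 4367701) = 813007/((-121 + 324) - 4367701) = 813007/(203 - 4367701) = 813007/(-4367498) = 813007*(-1/4367498) = -813007/4367498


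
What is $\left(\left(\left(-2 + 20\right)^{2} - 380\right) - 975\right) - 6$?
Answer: $-1037$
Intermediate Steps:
$\left(\left(\left(-2 + 20\right)^{2} - 380\right) - 975\right) - 6 = \left(\left(18^{2} - 380\right) - 975\right) - 6 = \left(\left(324 - 380\right) - 975\right) - 6 = \left(-56 - 975\right) - 6 = -1031 - 6 = -1037$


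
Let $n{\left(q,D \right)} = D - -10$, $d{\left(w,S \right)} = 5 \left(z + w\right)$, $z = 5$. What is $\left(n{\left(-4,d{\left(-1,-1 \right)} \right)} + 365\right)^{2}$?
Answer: $156025$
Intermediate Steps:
$d{\left(w,S \right)} = 25 + 5 w$ ($d{\left(w,S \right)} = 5 \left(5 + w\right) = 25 + 5 w$)
$n{\left(q,D \right)} = 10 + D$ ($n{\left(q,D \right)} = D + 10 = 10 + D$)
$\left(n{\left(-4,d{\left(-1,-1 \right)} \right)} + 365\right)^{2} = \left(\left(10 + \left(25 + 5 \left(-1\right)\right)\right) + 365\right)^{2} = \left(\left(10 + \left(25 - 5\right)\right) + 365\right)^{2} = \left(\left(10 + 20\right) + 365\right)^{2} = \left(30 + 365\right)^{2} = 395^{2} = 156025$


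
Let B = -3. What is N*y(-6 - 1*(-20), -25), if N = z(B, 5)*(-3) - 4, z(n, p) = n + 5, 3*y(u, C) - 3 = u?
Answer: -170/3 ≈ -56.667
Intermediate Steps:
y(u, C) = 1 + u/3
z(n, p) = 5 + n
N = -10 (N = (5 - 3)*(-3) - 4 = 2*(-3) - 4 = -6 - 4 = -10)
N*y(-6 - 1*(-20), -25) = -10*(1 + (-6 - 1*(-20))/3) = -10*(1 + (-6 + 20)/3) = -10*(1 + (⅓)*14) = -10*(1 + 14/3) = -10*17/3 = -170/3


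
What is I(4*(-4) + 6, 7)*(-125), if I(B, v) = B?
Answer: 1250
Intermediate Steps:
I(4*(-4) + 6, 7)*(-125) = (4*(-4) + 6)*(-125) = (-16 + 6)*(-125) = -10*(-125) = 1250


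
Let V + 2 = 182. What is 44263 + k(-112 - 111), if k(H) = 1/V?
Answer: 7967341/180 ≈ 44263.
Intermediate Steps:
V = 180 (V = -2 + 182 = 180)
k(H) = 1/180
44263 + k(-112 - 111) = 44263 + 1/180 = 7967341/180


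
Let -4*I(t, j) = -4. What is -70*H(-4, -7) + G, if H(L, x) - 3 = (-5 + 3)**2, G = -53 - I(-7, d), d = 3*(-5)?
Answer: -544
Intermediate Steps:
d = -15
I(t, j) = 1 (I(t, j) = -1/4*(-4) = 1)
G = -54 (G = -53 - 1*1 = -53 - 1 = -54)
H(L, x) = 7 (H(L, x) = 3 + (-5 + 3)**2 = 3 + (-2)**2 = 3 + 4 = 7)
-70*H(-4, -7) + G = -70*7 - 54 = -490 - 54 = -544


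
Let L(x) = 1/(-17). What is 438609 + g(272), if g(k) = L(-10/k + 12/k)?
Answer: 7456352/17 ≈ 4.3861e+5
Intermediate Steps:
L(x) = -1/17
g(k) = -1/17
438609 + g(272) = 438609 - 1/17 = 7456352/17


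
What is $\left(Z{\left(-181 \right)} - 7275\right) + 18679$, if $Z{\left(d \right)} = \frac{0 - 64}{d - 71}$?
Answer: $\frac{718468}{63} \approx 11404.0$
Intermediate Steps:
$Z{\left(d \right)} = - \frac{64}{-71 + d}$
$\left(Z{\left(-181 \right)} - 7275\right) + 18679 = \left(- \frac{64}{-71 - 181} - 7275\right) + 18679 = \left(- \frac{64}{-252} - 7275\right) + 18679 = \left(\left(-64\right) \left(- \frac{1}{252}\right) - 7275\right) + 18679 = \left(\frac{16}{63} - 7275\right) + 18679 = - \frac{458309}{63} + 18679 = \frac{718468}{63}$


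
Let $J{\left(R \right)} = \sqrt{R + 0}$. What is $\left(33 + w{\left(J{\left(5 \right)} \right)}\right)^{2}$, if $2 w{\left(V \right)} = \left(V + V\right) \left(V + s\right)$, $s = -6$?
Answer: $1624 - 456 \sqrt{5} \approx 604.35$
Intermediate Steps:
$J{\left(R \right)} = \sqrt{R}$
$w{\left(V \right)} = V \left(-6 + V\right)$ ($w{\left(V \right)} = \frac{\left(V + V\right) \left(V - 6\right)}{2} = \frac{2 V \left(-6 + V\right)}{2} = V \left(-6 + V\right)$)
$\left(33 + w{\left(J{\left(5 \right)} \right)}\right)^{2} = \left(33 + \sqrt{5} \left(-6 + \sqrt{5}\right)\right)^{2}$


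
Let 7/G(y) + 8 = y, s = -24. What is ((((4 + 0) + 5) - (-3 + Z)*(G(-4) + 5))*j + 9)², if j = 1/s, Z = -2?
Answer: 4923961/82944 ≈ 59.365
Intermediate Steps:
G(y) = 7/(-8 + y)
j = -1/24 (j = 1/(-24) = -1/24 ≈ -0.041667)
((((4 + 0) + 5) - (-3 + Z)*(G(-4) + 5))*j + 9)² = ((((4 + 0) + 5) - (-3 - 2)*(7/(-8 - 4) + 5))*(-1/24) + 9)² = (((4 + 5) - (-5)*(7/(-12) + 5))*(-1/24) + 9)² = ((9 - (-5)*(7*(-1/12) + 5))*(-1/24) + 9)² = ((9 - (-5)*(-7/12 + 5))*(-1/24) + 9)² = ((9 - (-5)*53/12)*(-1/24) + 9)² = ((9 - 1*(-265/12))*(-1/24) + 9)² = ((9 + 265/12)*(-1/24) + 9)² = ((373/12)*(-1/24) + 9)² = (-373/288 + 9)² = (2219/288)² = 4923961/82944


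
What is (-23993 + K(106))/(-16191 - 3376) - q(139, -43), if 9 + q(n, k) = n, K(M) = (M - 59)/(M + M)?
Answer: -534180051/4148204 ≈ -128.77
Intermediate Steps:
K(M) = (-59 + M)/(2*M) (K(M) = (-59 + M)/((2*M)) = (-59 + M)*(1/(2*M)) = (-59 + M)/(2*M))
q(n, k) = -9 + n
(-23993 + K(106))/(-16191 - 3376) - q(139, -43) = (-23993 + (1/2)*(-59 + 106)/106)/(-16191 - 3376) - (-9 + 139) = (-23993 + (1/2)*(1/106)*47)/(-19567) - 1*130 = (-23993 + 47/212)*(-1/19567) - 130 = -5086469/212*(-1/19567) - 130 = 5086469/4148204 - 130 = -534180051/4148204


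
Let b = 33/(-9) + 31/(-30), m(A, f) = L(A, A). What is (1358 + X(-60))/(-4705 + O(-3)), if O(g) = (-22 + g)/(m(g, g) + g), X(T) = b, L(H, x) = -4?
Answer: -31577/109700 ≈ -0.28785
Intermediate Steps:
m(A, f) = -4
b = -47/10 (b = 33*(-⅑) + 31*(-1/30) = -11/3 - 31/30 = -47/10 ≈ -4.7000)
X(T) = -47/10
O(g) = (-22 + g)/(-4 + g)
(1358 + X(-60))/(-4705 + O(-3)) = (1358 - 47/10)/(-4705 + (-22 - 3)/(-4 - 3)) = 13533/(10*(-4705 - 25/(-7))) = 13533/(10*(-4705 - ⅐*(-25))) = 13533/(10*(-4705 + 25/7)) = 13533/(10*(-32910/7)) = (13533/10)*(-7/32910) = -31577/109700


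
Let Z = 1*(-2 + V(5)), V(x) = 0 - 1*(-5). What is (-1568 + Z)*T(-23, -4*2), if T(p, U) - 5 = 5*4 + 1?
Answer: -40690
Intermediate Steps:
V(x) = 5 (V(x) = 0 + 5 = 5)
Z = 3 (Z = 1*(-2 + 5) = 1*3 = 3)
T(p, U) = 26 (T(p, U) = 5 + (5*4 + 1) = 5 + (20 + 1) = 5 + 21 = 26)
(-1568 + Z)*T(-23, -4*2) = (-1568 + 3)*26 = -1565*26 = -40690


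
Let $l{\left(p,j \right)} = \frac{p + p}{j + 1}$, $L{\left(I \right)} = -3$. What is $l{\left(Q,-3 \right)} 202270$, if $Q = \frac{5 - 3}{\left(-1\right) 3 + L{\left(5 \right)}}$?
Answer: $\frac{202270}{3} \approx 67423.0$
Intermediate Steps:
$Q = - \frac{1}{3}$ ($Q = \frac{5 - 3}{\left(-1\right) 3 - 3} = \frac{2}{-3 - 3} = \frac{2}{-6} = 2 \left(- \frac{1}{6}\right) = - \frac{1}{3} \approx -0.33333$)
$l{\left(p,j \right)} = \frac{2 p}{1 + j}$
$l{\left(Q,-3 \right)} 202270 = 2 \left(- \frac{1}{3}\right) \frac{1}{1 - 3} \cdot 202270 = 2 \left(- \frac{1}{3}\right) \frac{1}{-2} \cdot 202270 = 2 \left(- \frac{1}{3}\right) \left(- \frac{1}{2}\right) 202270 = \frac{1}{3} \cdot 202270 = \frac{202270}{3}$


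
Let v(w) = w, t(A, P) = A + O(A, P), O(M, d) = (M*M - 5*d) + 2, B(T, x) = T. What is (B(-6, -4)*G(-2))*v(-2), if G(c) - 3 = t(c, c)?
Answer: 204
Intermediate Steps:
O(M, d) = 2 + M² - 5*d (O(M, d) = (M² - 5*d) + 2 = 2 + M² - 5*d)
t(A, P) = 2 + A + A² - 5*P (t(A, P) = A + (2 + A² - 5*P) = 2 + A + A² - 5*P)
G(c) = 5 + c² - 4*c (G(c) = 3 + (2 + c + c² - 5*c) = 3 + (2 + c² - 4*c) = 5 + c² - 4*c)
(B(-6, -4)*G(-2))*v(-2) = -6*(5 + (-2)² - 4*(-2))*(-2) = -6*(5 + 4 + 8)*(-2) = -6*17*(-2) = -102*(-2) = 204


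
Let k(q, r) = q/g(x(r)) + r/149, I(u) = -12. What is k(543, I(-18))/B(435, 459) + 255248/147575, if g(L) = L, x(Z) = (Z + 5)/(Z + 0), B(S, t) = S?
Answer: 17271540256/4463701025 ≈ 3.8693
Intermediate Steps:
x(Z) = (5 + Z)/Z
k(q, r) = r/149 + q*r/(5 + r) (k(q, r) = q/(((5 + r)/r)) + r/149 = q*(r/(5 + r)) + r*(1/149) = q*r/(5 + r) + r/149 = r/149 + q*r/(5 + r))
k(543, I(-18))/B(435, 459) + 255248/147575 = ((1/149)*(-12)*(5 - 12 + 149*543)/(5 - 12))/435 + 255248/147575 = ((1/149)*(-12)*(5 - 12 + 80907)/(-7))*(1/435) + 255248*(1/147575) = ((1/149)*(-12)*(-⅐)*80900)*(1/435) + 255248/147575 = (970800/1043)*(1/435) + 255248/147575 = 64720/30247 + 255248/147575 = 17271540256/4463701025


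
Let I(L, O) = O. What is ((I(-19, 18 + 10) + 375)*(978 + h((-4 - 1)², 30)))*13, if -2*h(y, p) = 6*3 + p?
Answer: 4998006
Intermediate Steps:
h(y, p) = -9 - p/2 (h(y, p) = -(6*3 + p)/2 = -(18 + p)/2 = -9 - p/2)
((I(-19, 18 + 10) + 375)*(978 + h((-4 - 1)², 30)))*13 = (((18 + 10) + 375)*(978 + (-9 - ½*30)))*13 = ((28 + 375)*(978 + (-9 - 15)))*13 = (403*(978 - 24))*13 = (403*954)*13 = 384462*13 = 4998006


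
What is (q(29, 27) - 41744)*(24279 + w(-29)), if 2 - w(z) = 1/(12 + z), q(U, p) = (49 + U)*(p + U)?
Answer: -15427990528/17 ≈ -9.0753e+8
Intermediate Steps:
q(U, p) = (49 + U)*(U + p)
w(z) = 2 - 1/(12 + z)
(q(29, 27) - 41744)*(24279 + w(-29)) = ((29² + 49*29 + 49*27 + 29*27) - 41744)*(24279 + (23 + 2*(-29))/(12 - 29)) = ((841 + 1421 + 1323 + 783) - 41744)*(24279 + (23 - 58)/(-17)) = (4368 - 41744)*(24279 - 1/17*(-35)) = -37376*(24279 + 35/17) = -37376*412778/17 = -15427990528/17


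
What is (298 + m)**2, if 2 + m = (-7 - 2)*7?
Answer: 54289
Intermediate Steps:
m = -65 (m = -2 + (-7 - 2)*7 = -2 - 9*7 = -2 - 63 = -65)
(298 + m)**2 = (298 - 65)**2 = 233**2 = 54289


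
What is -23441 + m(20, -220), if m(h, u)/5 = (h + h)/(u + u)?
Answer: -257856/11 ≈ -23441.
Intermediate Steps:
m(h, u) = 5*h/u (m(h, u) = 5*((h + h)/(u + u)) = 5*((2*h)/((2*u))) = 5*((2*h)*(1/(2*u))) = 5*(h/u) = 5*h/u)
-23441 + m(20, -220) = -23441 + 5*20/(-220) = -23441 + 5*20*(-1/220) = -23441 - 5/11 = -257856/11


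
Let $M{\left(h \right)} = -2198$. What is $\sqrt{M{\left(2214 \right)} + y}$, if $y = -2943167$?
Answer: $i \sqrt{2945365} \approx 1716.2 i$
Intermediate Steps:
$\sqrt{M{\left(2214 \right)} + y} = \sqrt{-2198 - 2943167} = \sqrt{-2945365} = i \sqrt{2945365}$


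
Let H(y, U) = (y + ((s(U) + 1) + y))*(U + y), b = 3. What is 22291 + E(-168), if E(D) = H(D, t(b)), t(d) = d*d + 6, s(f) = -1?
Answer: 73699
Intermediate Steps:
t(d) = 6 + d² (t(d) = d² + 6 = 6 + d²)
H(y, U) = 2*y*(U + y) (H(y, U) = (y + ((-1 + 1) + y))*(U + y) = (y + (0 + y))*(U + y) = (y + y)*(U + y) = (2*y)*(U + y) = 2*y*(U + y))
E(D) = 2*D*(15 + D) (E(D) = 2*D*((6 + 3²) + D) = 2*D*((6 + 9) + D) = 2*D*(15 + D))
22291 + E(-168) = 22291 + 2*(-168)*(15 - 168) = 22291 + 2*(-168)*(-153) = 22291 + 51408 = 73699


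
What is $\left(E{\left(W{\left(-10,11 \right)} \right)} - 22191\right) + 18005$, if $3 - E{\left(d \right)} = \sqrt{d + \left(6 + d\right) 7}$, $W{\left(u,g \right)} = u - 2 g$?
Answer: $-4183 - i \sqrt{214} \approx -4183.0 - 14.629 i$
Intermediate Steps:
$E{\left(d \right)} = 3 - \sqrt{42 + 8 d}$ ($E{\left(d \right)} = 3 - \sqrt{d + \left(6 + d\right) 7} = 3 - \sqrt{d + \left(42 + 7 d\right)} = 3 - \sqrt{42 + 8 d}$)
$\left(E{\left(W{\left(-10,11 \right)} \right)} - 22191\right) + 18005 = \left(\left(3 - \sqrt{42 + 8 \left(-10 - 22\right)}\right) - 22191\right) + 18005 = \left(\left(3 - \sqrt{42 + 8 \left(-32\right)}\right) - 22191\right) + 18005 = \left(\left(3 - \sqrt{42 - 256}\right) - 22191\right) + 18005 = \left(\left(3 - \sqrt{-214}\right) - 22191\right) + 18005 = \left(\left(3 - i \sqrt{214}\right) - 22191\right) + 18005 = \left(-22188 - i \sqrt{214}\right) + 18005 = -4183 - i \sqrt{214}$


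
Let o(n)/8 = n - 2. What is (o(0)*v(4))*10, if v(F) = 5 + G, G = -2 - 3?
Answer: 0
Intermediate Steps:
G = -5
v(F) = 0 (v(F) = 5 - 5 = 0)
o(n) = -16 + 8*n (o(n) = 8*(n - 2) = 8*(-2 + n) = -16 + 8*n)
(o(0)*v(4))*10 = ((-16 + 8*0)*0)*10 = ((-16 + 0)*0)*10 = -16*0*10 = 0*10 = 0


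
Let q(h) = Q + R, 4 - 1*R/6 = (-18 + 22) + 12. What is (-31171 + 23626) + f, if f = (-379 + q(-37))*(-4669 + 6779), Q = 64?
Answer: -824115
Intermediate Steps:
R = -72 (R = 24 - 6*((-18 + 22) + 12) = 24 - 6*(4 + 12) = 24 - 6*16 = 24 - 96 = -72)
q(h) = -8 (q(h) = 64 - 72 = -8)
f = -816570 (f = (-379 - 8)*(-4669 + 6779) = -387*2110 = -816570)
(-31171 + 23626) + f = (-31171 + 23626) - 816570 = -7545 - 816570 = -824115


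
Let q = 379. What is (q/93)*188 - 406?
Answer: 33494/93 ≈ 360.15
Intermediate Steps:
(q/93)*188 - 406 = (379/93)*188 - 406 = 71252/93 - 406 = 33494/93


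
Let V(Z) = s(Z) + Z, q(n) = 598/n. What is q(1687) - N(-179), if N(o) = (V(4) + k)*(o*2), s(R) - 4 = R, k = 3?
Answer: 9059788/1687 ≈ 5370.4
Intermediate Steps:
s(R) = 4 + R
V(Z) = 4 + 2*Z (V(Z) = (4 + Z) + Z = 4 + 2*Z)
N(o) = 30*o (N(o) = ((4 + 2*4) + 3)*(o*2) = ((4 + 8) + 3)*(2*o) = (12 + 3)*(2*o) = 15*(2*o) = 30*o)
q(1687) - N(-179) = 598/1687 - 30*(-179) = 598*(1/1687) - 1*(-5370) = 598/1687 + 5370 = 9059788/1687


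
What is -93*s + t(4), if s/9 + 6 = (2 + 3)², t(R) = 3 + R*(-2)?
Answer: -15908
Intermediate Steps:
t(R) = 3 - 2*R
s = 171 (s = -54 + 9*(2 + 3)² = -54 + 9*5² = -54 + 9*25 = -54 + 225 = 171)
-93*s + t(4) = -93*171 + (3 - 2*4) = -15903 + (3 - 8) = -15903 - 5 = -15908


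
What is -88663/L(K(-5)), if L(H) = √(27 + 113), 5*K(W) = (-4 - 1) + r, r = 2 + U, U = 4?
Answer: -88663*√35/70 ≈ -7493.4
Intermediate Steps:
r = 6 (r = 2 + 4 = 6)
K(W) = ⅕ (K(W) = ((-4 - 1) + 6)/5 = (-5 + 6)/5 = (⅕)*1 = ⅕)
L(H) = 2*√35 (L(H) = √140 = 2*√35)
-88663/L(K(-5)) = -88663*√35/70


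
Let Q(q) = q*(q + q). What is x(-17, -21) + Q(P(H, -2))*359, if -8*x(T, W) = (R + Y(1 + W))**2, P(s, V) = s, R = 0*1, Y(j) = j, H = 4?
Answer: 11438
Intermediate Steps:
R = 0
x(T, W) = -(1 + W)**2/8 (x(T, W) = -(0 + (1 + W))**2/8 = -(1 + W)**2/8)
Q(q) = 2*q**2 (Q(q) = q*(2*q) = 2*q**2)
x(-17, -21) + Q(P(H, -2))*359 = -(1 - 21)**2/8 + (2*4**2)*359 = -1/8*(-20)**2 + (2*16)*359 = -1/8*400 + 32*359 = -50 + 11488 = 11438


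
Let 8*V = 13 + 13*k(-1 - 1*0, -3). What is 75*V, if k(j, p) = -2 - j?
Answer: 0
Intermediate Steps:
V = 0 (V = (13 + 13*(-2 - (-1 - 1*0)))/8 = (13 + 13*(-2 - (-1 + 0)))/8 = (13 + 13*(-2 - 1*(-1)))/8 = (13 + 13*(-2 + 1))/8 = (13 + 13*(-1))/8 = (13 - 13)/8 = (1/8)*0 = 0)
75*V = 75*0 = 0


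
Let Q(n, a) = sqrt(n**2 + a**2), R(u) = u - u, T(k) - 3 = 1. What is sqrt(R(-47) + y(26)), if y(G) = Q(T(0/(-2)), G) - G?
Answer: sqrt(-26 + 2*sqrt(173)) ≈ 0.55308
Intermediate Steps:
T(k) = 4 (T(k) = 3 + 1 = 4)
R(u) = 0
Q(n, a) = sqrt(a**2 + n**2)
y(G) = sqrt(16 + G**2) - G (y(G) = sqrt(G**2 + 4**2) - G = sqrt(G**2 + 16) - G = sqrt(16 + G**2) - G)
sqrt(R(-47) + y(26)) = sqrt(0 + (sqrt(16 + 26**2) - 1*26)) = sqrt(0 + (sqrt(16 + 676) - 26)) = sqrt(0 + (sqrt(692) - 26)) = sqrt(0 + (2*sqrt(173) - 26)) = sqrt(0 + (-26 + 2*sqrt(173))) = sqrt(-26 + 2*sqrt(173))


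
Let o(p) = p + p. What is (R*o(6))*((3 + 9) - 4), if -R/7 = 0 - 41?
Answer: 27552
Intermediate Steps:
R = 287 (R = -7*(0 - 41) = -7*(-41) = 287)
o(p) = 2*p
(R*o(6))*((3 + 9) - 4) = (287*(2*6))*((3 + 9) - 4) = (287*12)*(12 - 4) = 3444*8 = 27552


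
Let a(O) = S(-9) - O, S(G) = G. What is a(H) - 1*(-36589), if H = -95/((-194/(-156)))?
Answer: 3555670/97 ≈ 36656.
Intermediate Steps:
H = -7410/97 (H = -95/((-194*(-1/156))) = -95/97/78 = -95*78/97 = -7410/97 ≈ -76.392)
a(O) = -9 - O
a(H) - 1*(-36589) = (-9 - 1*(-7410/97)) - 1*(-36589) = (-9 + 7410/97) + 36589 = 6537/97 + 36589 = 3555670/97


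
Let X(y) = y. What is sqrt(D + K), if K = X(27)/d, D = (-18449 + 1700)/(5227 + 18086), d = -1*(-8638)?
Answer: I*sqrt(3223126314616026)/67125898 ≈ 0.84576*I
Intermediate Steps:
d = 8638
D = -5583/7771 (D = -16749/23313 = -16749*1/23313 = -5583/7771 ≈ -0.71844)
K = 27/8638 ≈ 0.0031257
sqrt(D + K) = sqrt(-5583/7771 + 27/8638) = sqrt(-48016137/67125898) = I*sqrt(3223126314616026)/67125898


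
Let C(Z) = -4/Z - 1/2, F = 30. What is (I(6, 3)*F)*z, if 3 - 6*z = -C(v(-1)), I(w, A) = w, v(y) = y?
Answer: 195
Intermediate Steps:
C(Z) = -1/2 - 4/Z (C(Z) = -4/Z - 1*1/2 = -4/Z - 1/2 = -1/2 - 4/Z)
z = 13/12 (z = 1/2 - (-1)*(1/2)*(-8 - 1*(-1))/(-1)/6 = 1/2 - (-1)*(1/2)*(-1)*(-8 + 1)/6 = 1/2 - (-1)*(1/2)*(-1)*(-7)/6 = 1/2 - (-1)*7/(6*2) = 1/2 - 1/6*(-7/2) = 1/2 + 7/12 = 13/12 ≈ 1.0833)
(I(6, 3)*F)*z = (6*30)*(13/12) = 180*(13/12) = 195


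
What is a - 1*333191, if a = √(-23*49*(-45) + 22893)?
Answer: -333191 + 2*√18402 ≈ -3.3292e+5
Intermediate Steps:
a = 2*√18402 (a = √(-1127*(-45) + 22893) = √(50715 + 22893) = √73608 = 2*√18402 ≈ 271.31)
a - 1*333191 = 2*√18402 - 1*333191 = 2*√18402 - 333191 = -333191 + 2*√18402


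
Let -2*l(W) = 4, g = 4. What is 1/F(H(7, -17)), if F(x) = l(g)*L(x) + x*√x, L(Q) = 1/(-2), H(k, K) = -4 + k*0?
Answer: 1/65 + 8*I/65 ≈ 0.015385 + 0.12308*I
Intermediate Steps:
l(W) = -2 (l(W) = -½*4 = -2)
H(k, K) = -4 (H(k, K) = -4 + 0 = -4)
L(Q) = -½
F(x) = 1 + x^(3/2) (F(x) = -2*(-½) + x*√x = 1 + x^(3/2))
1/F(H(7, -17)) = 1/(1 + (-4)^(3/2)) = 1/(1 - 8*I) = (1 + 8*I)/65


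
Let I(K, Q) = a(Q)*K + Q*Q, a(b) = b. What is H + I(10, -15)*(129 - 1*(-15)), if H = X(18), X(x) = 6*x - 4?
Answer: 10904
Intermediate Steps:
I(K, Q) = Q² + K*Q (I(K, Q) = Q*K + Q*Q = K*Q + Q² = Q² + K*Q)
X(x) = -4 + 6*x
H = 104 (H = -4 + 6*18 = -4 + 108 = 104)
H + I(10, -15)*(129 - 1*(-15)) = 104 + (-15*(10 - 15))*(129 - 1*(-15)) = 104 + (-15*(-5))*(129 + 15) = 104 + 75*144 = 104 + 10800 = 10904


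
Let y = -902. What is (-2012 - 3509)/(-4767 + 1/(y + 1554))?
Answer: 3599692/3108083 ≈ 1.1582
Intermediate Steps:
(-2012 - 3509)/(-4767 + 1/(y + 1554)) = (-2012 - 3509)/(-4767 + 1/(-902 + 1554)) = -5521/(-4767 + 1/652) = -5521/(-3108083/652) = -5521*(-652/3108083) = 3599692/3108083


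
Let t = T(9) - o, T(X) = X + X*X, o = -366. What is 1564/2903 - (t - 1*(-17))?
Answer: -1371555/2903 ≈ -472.46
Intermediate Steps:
T(X) = X + X²
t = 456 (t = 9*(1 + 9) - 1*(-366) = 9*10 + 366 = 90 + 366 = 456)
1564/2903 - (t - 1*(-17)) = 1564/2903 - (456 - 1*(-17)) = 1564*(1/2903) - (456 + 17) = 1564/2903 - 1*473 = 1564/2903 - 473 = -1371555/2903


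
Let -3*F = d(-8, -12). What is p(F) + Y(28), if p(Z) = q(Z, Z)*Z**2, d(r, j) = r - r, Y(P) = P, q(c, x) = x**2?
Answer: 28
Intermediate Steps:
d(r, j) = 0
F = 0 (F = -1/3*0 = 0)
p(Z) = Z**4 (p(Z) = Z**2*Z**2 = Z**4)
p(F) + Y(28) = 0**4 + 28 = 0 + 28 = 28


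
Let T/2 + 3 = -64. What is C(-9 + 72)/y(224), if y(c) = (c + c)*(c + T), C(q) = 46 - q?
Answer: -17/40320 ≈ -0.00042163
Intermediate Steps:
T = -134 (T = -6 + 2*(-64) = -6 - 128 = -134)
y(c) = 2*c*(-134 + c) (y(c) = (c + c)*(c - 134) = (2*c)*(-134 + c) = 2*c*(-134 + c))
C(-9 + 72)/y(224) = (46 - (-9 + 72))/((2*224*(-134 + 224))) = (46 - 1*63)/((2*224*90)) = (46 - 63)/40320 = -17*1/40320 = -17/40320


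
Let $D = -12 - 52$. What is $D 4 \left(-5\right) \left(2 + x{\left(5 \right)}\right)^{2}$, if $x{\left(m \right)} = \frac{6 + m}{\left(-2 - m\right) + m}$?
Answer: $15680$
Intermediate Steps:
$x{\left(m \right)} = -3 - \frac{m}{2}$ ($x{\left(m \right)} = \frac{6 + m}{-2} = \left(6 + m\right) \left(- \frac{1}{2}\right) = -3 - \frac{m}{2}$)
$D = -64$
$D 4 \left(-5\right) \left(2 + x{\left(5 \right)}\right)^{2} = - 64 \cdot 4 \left(-5\right) \left(2 - \frac{11}{2}\right)^{2} = - 64 \left(- 20 \left(2 - \frac{11}{2}\right)^{2}\right) = - 64 \left(- 20 \left(- \frac{7}{2}\right)^{2}\right) = - 64 \left(\left(-20\right) \frac{49}{4}\right) = \left(-64\right) \left(-245\right) = 15680$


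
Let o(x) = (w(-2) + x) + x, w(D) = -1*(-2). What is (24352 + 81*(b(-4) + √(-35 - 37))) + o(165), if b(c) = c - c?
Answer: 24684 + 486*I*√2 ≈ 24684.0 + 687.31*I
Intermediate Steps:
b(c) = 0
w(D) = 2
o(x) = 2 + 2*x (o(x) = (2 + x) + x = 2 + 2*x)
(24352 + 81*(b(-4) + √(-35 - 37))) + o(165) = (24352 + 81*(0 + √(-35 - 37))) + (2 + 2*165) = (24352 + 81*(0 + √(-72))) + (2 + 330) = (24352 + 81*(0 + 6*I*√2)) + 332 = (24352 + 81*(6*I*√2)) + 332 = (24352 + 486*I*√2) + 332 = 24684 + 486*I*√2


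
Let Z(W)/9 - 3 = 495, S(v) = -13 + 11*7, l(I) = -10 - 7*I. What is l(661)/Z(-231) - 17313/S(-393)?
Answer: -38946817/143424 ≈ -271.55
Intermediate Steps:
S(v) = 64 (S(v) = -13 + 77 = 64)
Z(W) = 4482 (Z(W) = 27 + 9*495 = 27 + 4455 = 4482)
l(661)/Z(-231) - 17313/S(-393) = (-10 - 7*661)/4482 - 17313/64 = (-10 - 4627)*(1/4482) - 17313*1/64 = -4637*1/4482 - 17313/64 = -4637/4482 - 17313/64 = -38946817/143424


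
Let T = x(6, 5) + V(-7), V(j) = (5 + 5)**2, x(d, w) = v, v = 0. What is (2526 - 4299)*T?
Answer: -177300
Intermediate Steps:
x(d, w) = 0
V(j) = 100 (V(j) = 10**2 = 100)
T = 100 (T = 0 + 100 = 100)
(2526 - 4299)*T = (2526 - 4299)*100 = -1773*100 = -177300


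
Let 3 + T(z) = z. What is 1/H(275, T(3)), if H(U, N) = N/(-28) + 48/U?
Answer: 275/48 ≈ 5.7292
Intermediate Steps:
T(z) = -3 + z
H(U, N) = 48/U - N/28 (H(U, N) = N*(-1/28) + 48/U = -N/28 + 48/U = 48/U - N/28)
1/H(275, T(3)) = 1/(48/275 - (-3 + 3)/28) = 1/(48*(1/275) - 1/28*0) = 1/(48/275 + 0) = 1/(48/275) = 275/48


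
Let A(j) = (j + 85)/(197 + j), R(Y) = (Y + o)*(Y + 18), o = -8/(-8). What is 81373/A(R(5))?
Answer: 27259955/223 ≈ 1.2224e+5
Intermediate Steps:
o = 1 (o = -8*(-⅛) = 1)
R(Y) = (1 + Y)*(18 + Y) (R(Y) = (Y + 1)*(Y + 18) = (1 + Y)*(18 + Y))
A(j) = (85 + j)/(197 + j)
81373/A(R(5)) = 81373/(((85 + (18 + 5² + 19*5))/(197 + (18 + 5² + 19*5)))) = 81373/(((85 + (18 + 25 + 95))/(197 + (18 + 25 + 95)))) = 81373/(((85 + 138)/(197 + 138))) = 81373/((223/335)) = 81373/(((1/335)*223)) = 81373/(223/335) = 81373*(335/223) = 27259955/223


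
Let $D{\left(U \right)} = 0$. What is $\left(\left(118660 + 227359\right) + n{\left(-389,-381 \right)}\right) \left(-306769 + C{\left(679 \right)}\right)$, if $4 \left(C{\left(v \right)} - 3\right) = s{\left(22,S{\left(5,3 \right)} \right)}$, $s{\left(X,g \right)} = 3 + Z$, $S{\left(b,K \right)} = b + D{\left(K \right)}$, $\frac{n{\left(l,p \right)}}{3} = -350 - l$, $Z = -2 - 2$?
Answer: $-106182842710$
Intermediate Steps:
$Z = -4$ ($Z = -2 - 2 = -4$)
$n{\left(l,p \right)} = -1050 - 3 l$ ($n{\left(l,p \right)} = 3 \left(-350 - l\right) = -1050 - 3 l$)
$S{\left(b,K \right)} = b$ ($S{\left(b,K \right)} = b + 0 = b$)
$s{\left(X,g \right)} = -1$ ($s{\left(X,g \right)} = 3 - 4 = -1$)
$C{\left(v \right)} = \frac{11}{4}$ ($C{\left(v \right)} = 3 + \frac{1}{4} \left(-1\right) = 3 - \frac{1}{4} = \frac{11}{4}$)
$\left(\left(118660 + 227359\right) + n{\left(-389,-381 \right)}\right) \left(-306769 + C{\left(679 \right)}\right) = \left(\left(118660 + 227359\right) - -117\right) \left(-306769 + \frac{11}{4}\right) = \left(346019 + \left(-1050 + 1167\right)\right) \left(- \frac{1227065}{4}\right) = \left(346019 + 117\right) \left(- \frac{1227065}{4}\right) = 346136 \left(- \frac{1227065}{4}\right) = -106182842710$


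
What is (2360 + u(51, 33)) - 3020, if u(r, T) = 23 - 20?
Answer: -657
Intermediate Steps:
u(r, T) = 3
(2360 + u(51, 33)) - 3020 = (2360 + 3) - 3020 = 2363 - 3020 = -657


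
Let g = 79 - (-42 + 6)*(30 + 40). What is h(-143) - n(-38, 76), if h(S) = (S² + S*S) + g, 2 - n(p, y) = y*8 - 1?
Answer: 44102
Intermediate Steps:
n(p, y) = 3 - 8*y (n(p, y) = 2 - (y*8 - 1) = 2 - (8*y - 1) = 2 - (-1 + 8*y) = 2 + (1 - 8*y) = 3 - 8*y)
g = 2599 (g = 79 - (-36)*70 = 79 - 1*(-2520) = 79 + 2520 = 2599)
h(S) = 2599 + 2*S² (h(S) = (S² + S*S) + 2599 = (S² + S²) + 2599 = 2*S² + 2599 = 2599 + 2*S²)
h(-143) - n(-38, 76) = (2599 + 2*(-143)²) - (3 - 8*76) = (2599 + 2*20449) - (3 - 608) = (2599 + 40898) - 1*(-605) = 43497 + 605 = 44102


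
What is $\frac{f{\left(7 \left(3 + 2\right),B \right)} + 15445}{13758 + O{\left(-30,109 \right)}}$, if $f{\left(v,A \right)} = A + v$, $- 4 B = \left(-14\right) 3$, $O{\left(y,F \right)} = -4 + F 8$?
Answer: $\frac{30981}{29252} \approx 1.0591$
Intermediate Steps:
$O{\left(y,F \right)} = -4 + 8 F$
$B = \frac{21}{2}$ ($B = - \frac{\left(-14\right) 3}{4} = \left(- \frac{1}{4}\right) \left(-42\right) = \frac{21}{2} \approx 10.5$)
$\frac{f{\left(7 \left(3 + 2\right),B \right)} + 15445}{13758 + O{\left(-30,109 \right)}} = \frac{\left(\frac{21}{2} + 7 \left(3 + 2\right)\right) + 15445}{13758 + \left(-4 + 8 \cdot 109\right)} = \frac{\left(\frac{21}{2} + 7 \cdot 5\right) + 15445}{13758 + \left(-4 + 872\right)} = \frac{\left(\frac{21}{2} + 35\right) + 15445}{13758 + 868} = \frac{\frac{91}{2} + 15445}{14626} = \frac{30981}{2} \cdot \frac{1}{14626} = \frac{30981}{29252}$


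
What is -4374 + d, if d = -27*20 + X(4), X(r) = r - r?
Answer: -4914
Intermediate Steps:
X(r) = 0
d = -540 (d = -27*20 + 0 = -540 + 0 = -540)
-4374 + d = -4374 - 540 = -4914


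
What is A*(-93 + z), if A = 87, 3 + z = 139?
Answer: 3741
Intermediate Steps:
z = 136 (z = -3 + 139 = 136)
A*(-93 + z) = 87*(-93 + 136) = 87*43 = 3741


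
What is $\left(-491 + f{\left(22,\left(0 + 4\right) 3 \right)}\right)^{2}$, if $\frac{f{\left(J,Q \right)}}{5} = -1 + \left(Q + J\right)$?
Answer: $106276$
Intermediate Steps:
$f{\left(J,Q \right)} = -5 + 5 J + 5 Q$ ($f{\left(J,Q \right)} = 5 \left(-1 + \left(Q + J\right)\right) = 5 \left(-1 + \left(J + Q\right)\right) = 5 \left(-1 + J + Q\right) = -5 + 5 J + 5 Q$)
$\left(-491 + f{\left(22,\left(0 + 4\right) 3 \right)}\right)^{2} = \left(-491 + \left(-5 + 5 \cdot 22 + 5 \left(0 + 4\right) 3\right)\right)^{2} = \left(-491 + \left(-5 + 110 + 5 \cdot 4 \cdot 3\right)\right)^{2} = \left(-491 + \left(-5 + 110 + 5 \cdot 12\right)\right)^{2} = \left(-491 + \left(-5 + 110 + 60\right)\right)^{2} = \left(-491 + 165\right)^{2} = \left(-326\right)^{2} = 106276$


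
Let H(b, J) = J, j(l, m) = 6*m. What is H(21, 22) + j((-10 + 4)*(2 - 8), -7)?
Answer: -20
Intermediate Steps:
H(21, 22) + j((-10 + 4)*(2 - 8), -7) = 22 + 6*(-7) = 22 - 42 = -20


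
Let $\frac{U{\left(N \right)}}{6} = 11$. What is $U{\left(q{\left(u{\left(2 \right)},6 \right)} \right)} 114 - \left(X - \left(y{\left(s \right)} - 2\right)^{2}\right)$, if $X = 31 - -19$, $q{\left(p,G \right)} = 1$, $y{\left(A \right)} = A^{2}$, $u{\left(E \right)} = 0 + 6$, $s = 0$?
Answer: $7478$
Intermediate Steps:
$u{\left(E \right)} = 6$
$U{\left(N \right)} = 66$ ($U{\left(N \right)} = 6 \cdot 11 = 66$)
$X = 50$ ($X = 31 + 19 = 50$)
$U{\left(q{\left(u{\left(2 \right)},6 \right)} \right)} 114 - \left(X - \left(y{\left(s \right)} - 2\right)^{2}\right) = 66 \cdot 114 + \left(\left(0^{2} - 2\right)^{2} - 50\right) = 7524 - \left(50 - \left(0 - 2\right)^{2}\right) = 7524 - \left(50 - \left(-2\right)^{2}\right) = 7524 + \left(4 - 50\right) = 7524 - 46 = 7478$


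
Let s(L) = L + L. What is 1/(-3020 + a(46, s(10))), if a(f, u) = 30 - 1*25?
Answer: -1/3015 ≈ -0.00033167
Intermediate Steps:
s(L) = 2*L
a(f, u) = 5 (a(f, u) = 30 - 25 = 5)
1/(-3020 + a(46, s(10))) = 1/(-3020 + 5) = 1/(-3015) = -1/3015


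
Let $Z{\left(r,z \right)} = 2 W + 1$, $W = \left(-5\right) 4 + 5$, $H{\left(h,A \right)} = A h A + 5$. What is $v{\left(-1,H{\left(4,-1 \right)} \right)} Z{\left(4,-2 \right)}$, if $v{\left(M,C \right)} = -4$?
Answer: $116$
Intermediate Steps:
$H{\left(h,A \right)} = 5 + h A^{2}$ ($H{\left(h,A \right)} = h A^{2} + 5 = 5 + h A^{2}$)
$W = -15$ ($W = -20 + 5 = -15$)
$Z{\left(r,z \right)} = -29$ ($Z{\left(r,z \right)} = 2 \left(-15\right) + 1 = -30 + 1 = -29$)
$v{\left(-1,H{\left(4,-1 \right)} \right)} Z{\left(4,-2 \right)} = \left(-4\right) \left(-29\right) = 116$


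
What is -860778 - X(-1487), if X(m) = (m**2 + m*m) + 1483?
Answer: -5284599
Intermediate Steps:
X(m) = 1483 + 2*m**2 (X(m) = (m**2 + m**2) + 1483 = 2*m**2 + 1483 = 1483 + 2*m**2)
-860778 - X(-1487) = -860778 - (1483 + 2*(-1487)**2) = -860778 - (1483 + 2*2211169) = -860778 - (1483 + 4422338) = -860778 - 1*4423821 = -860778 - 4423821 = -5284599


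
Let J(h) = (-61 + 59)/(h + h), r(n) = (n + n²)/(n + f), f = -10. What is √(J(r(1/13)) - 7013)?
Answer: I*√1351070/14 ≈ 83.025*I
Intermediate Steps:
r(n) = (n + n²)/(-10 + n) (r(n) = (n + n²)/(n - 10) = (n + n²)/(-10 + n))
J(h) = -1/h (J(h) = -2*1/(2*h) = -1/h)
√(J(r(1/13)) - 7013) = √(-1/((1 + 1/13)/(13*(-10 + 1/13))) - 7013) = √(-1/((1/13)*(14/13)/(-129/13)) - 7013) = √(-1/((1/13)*(-13/129)*(14/13)) - 7013) = √(-1/(-14/1677) - 7013) = √(-1*(-1677/14) - 7013) = √(1677/14 - 7013) = √(-96505/14) = I*√1351070/14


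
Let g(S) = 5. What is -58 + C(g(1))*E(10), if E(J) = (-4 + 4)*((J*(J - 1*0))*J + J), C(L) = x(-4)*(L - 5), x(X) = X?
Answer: -58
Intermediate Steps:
C(L) = 20 - 4*L (C(L) = -4*(L - 5) = -4*(-5 + L) = 20 - 4*L)
E(J) = 0 (E(J) = 0*((J*(J + 0))*J + J) = 0*((J*J)*J + J) = 0*(J²*J + J) = 0*(J³ + J) = 0*(J + J³) = 0)
-58 + C(g(1))*E(10) = -58 + (20 - 4*5)*0 = -58 + (20 - 20)*0 = -58 + 0*0 = -58 + 0 = -58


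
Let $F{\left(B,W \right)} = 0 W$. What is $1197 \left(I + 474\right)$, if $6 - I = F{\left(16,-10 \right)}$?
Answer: $574560$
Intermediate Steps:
$F{\left(B,W \right)} = 0$
$I = 6$ ($I = 6 - 0 = 6 + 0 = 6$)
$1197 \left(I + 474\right) = 1197 \left(6 + 474\right) = 1197 \cdot 480 = 574560$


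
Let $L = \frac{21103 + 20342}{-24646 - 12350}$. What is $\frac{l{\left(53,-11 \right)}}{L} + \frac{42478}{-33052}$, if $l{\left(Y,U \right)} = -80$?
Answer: $\frac{3202094755}{45661338} \approx 70.127$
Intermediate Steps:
$L = - \frac{13815}{12332}$ ($L = \frac{41445}{-36996} = 41445 \left(- \frac{1}{36996}\right) = - \frac{13815}{12332} \approx -1.1203$)
$\frac{l{\left(53,-11 \right)}}{L} + \frac{42478}{-33052} = - \frac{80}{- \frac{13815}{12332}} + \frac{42478}{-33052} = \left(-80\right) \left(- \frac{12332}{13815}\right) + 42478 \left(- \frac{1}{33052}\right) = \frac{197312}{2763} - \frac{21239}{16526} = \frac{3202094755}{45661338}$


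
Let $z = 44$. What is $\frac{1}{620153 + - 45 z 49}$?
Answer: $\frac{1}{523133} \approx 1.9116 \cdot 10^{-6}$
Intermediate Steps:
$\frac{1}{620153 + - 45 z 49} = \frac{1}{620153 + \left(-45\right) 44 \cdot 49} = \frac{1}{620153 - 97020} = \frac{1}{523133}$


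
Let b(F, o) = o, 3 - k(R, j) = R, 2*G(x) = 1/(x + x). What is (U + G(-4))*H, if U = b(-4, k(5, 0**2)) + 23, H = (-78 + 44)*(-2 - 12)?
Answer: 39865/4 ≈ 9966.3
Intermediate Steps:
G(x) = 1/(4*x) (G(x) = 1/(2*(x + x)) = 1/(2*((2*x))) = (1/(2*x))/2 = 1/(4*x))
k(R, j) = 3 - R
H = 476 (H = -34*(-14) = 476)
U = 21 (U = (3 - 1*5) + 23 = (3 - 5) + 23 = -2 + 23 = 21)
(U + G(-4))*H = (21 + (1/4)/(-4))*476 = (21 + (1/4)*(-1/4))*476 = (21 - 1/16)*476 = (335/16)*476 = 39865/4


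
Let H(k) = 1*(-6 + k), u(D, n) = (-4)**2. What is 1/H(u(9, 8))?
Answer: 1/10 ≈ 0.10000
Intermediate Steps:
u(D, n) = 16
H(k) = -6 + k
1/H(u(9, 8)) = 1/(-6 + 16) = 1/10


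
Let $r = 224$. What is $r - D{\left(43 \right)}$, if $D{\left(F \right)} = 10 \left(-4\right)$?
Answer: $264$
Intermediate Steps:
$D{\left(F \right)} = -40$
$r - D{\left(43 \right)} = 224 - -40 = 224 + 40 = 264$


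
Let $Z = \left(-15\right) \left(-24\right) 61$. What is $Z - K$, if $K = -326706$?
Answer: $348666$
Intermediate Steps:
$Z = 21960$ ($Z = 360 \cdot 61 = 21960$)
$Z - K = 21960 - -326706 = 21960 + 326706 = 348666$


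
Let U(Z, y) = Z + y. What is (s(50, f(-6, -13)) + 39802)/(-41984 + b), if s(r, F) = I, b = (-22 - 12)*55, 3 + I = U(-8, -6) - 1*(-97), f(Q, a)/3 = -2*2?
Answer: -6647/7309 ≈ -0.90943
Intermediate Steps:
f(Q, a) = -12 (f(Q, a) = 3*(-2*2) = 3*(-4) = -12)
I = 80 (I = -3 + ((-8 - 6) - 1*(-97)) = -3 + (-14 + 97) = -3 + 83 = 80)
b = -1870 (b = -34*55 = -1870)
s(r, F) = 80
(s(50, f(-6, -13)) + 39802)/(-41984 + b) = (80 + 39802)/(-41984 - 1870) = 39882/(-43854) = 39882*(-1/43854) = -6647/7309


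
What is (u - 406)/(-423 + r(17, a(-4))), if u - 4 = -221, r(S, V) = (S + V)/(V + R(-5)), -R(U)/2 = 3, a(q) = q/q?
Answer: 3115/2133 ≈ 1.4604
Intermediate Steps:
a(q) = 1
R(U) = -6 (R(U) = -2*3 = -6)
r(S, V) = (S + V)/(-6 + V) (r(S, V) = (S + V)/(V - 6) = (S + V)/(-6 + V))
u = -217 (u = 4 - 221 = -217)
(u - 406)/(-423 + r(17, a(-4))) = (-217 - 406)/(-423 + (17 + 1)/(-6 + 1)) = -623/(-423 + 18/(-5)) = -623/(-423 - ⅕*18) = -623/(-423 - 18/5) = -623/(-2133/5) = -623*(-5/2133) = 3115/2133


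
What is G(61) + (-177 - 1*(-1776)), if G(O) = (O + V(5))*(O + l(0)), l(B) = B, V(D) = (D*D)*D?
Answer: 12945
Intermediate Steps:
V(D) = D³ (V(D) = D²*D = D³)
G(O) = O*(125 + O) (G(O) = (O + 5³)*(O + 0) = (O + 125)*O = (125 + O)*O = O*(125 + O))
G(61) + (-177 - 1*(-1776)) = 61*(125 + 61) + (-177 - 1*(-1776)) = 61*186 + (-177 + 1776) = 11346 + 1599 = 12945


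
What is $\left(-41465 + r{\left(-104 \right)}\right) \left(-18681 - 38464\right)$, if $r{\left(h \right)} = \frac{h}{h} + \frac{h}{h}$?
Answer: $2369403135$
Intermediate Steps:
$r{\left(h \right)} = 2$ ($r{\left(h \right)} = 1 + 1 = 2$)
$\left(-41465 + r{\left(-104 \right)}\right) \left(-18681 - 38464\right) = \left(-41465 + 2\right) \left(-18681 - 38464\right) = \left(-41463\right) \left(-57145\right) = 2369403135$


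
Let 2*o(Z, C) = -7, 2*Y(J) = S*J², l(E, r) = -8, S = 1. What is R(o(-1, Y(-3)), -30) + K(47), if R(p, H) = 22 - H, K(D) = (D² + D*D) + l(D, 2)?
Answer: 4462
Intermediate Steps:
Y(J) = J²/2 (Y(J) = (1*J²)/2 = J²/2)
o(Z, C) = -7/2 (o(Z, C) = (½)*(-7) = -7/2)
K(D) = -8 + 2*D² (K(D) = (D² + D*D) - 8 = (D² + D²) - 8 = 2*D² - 8 = -8 + 2*D²)
R(o(-1, Y(-3)), -30) + K(47) = (22 - 1*(-30)) + (-8 + 2*47²) = (22 + 30) + (-8 + 2*2209) = 52 + (-8 + 4418) = 52 + 4410 = 4462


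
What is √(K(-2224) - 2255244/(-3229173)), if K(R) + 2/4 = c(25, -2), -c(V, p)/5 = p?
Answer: 5*√210062966006/717594 ≈ 3.1935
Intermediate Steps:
c(V, p) = -5*p
K(R) = 19/2 (K(R) = -½ - 5*(-2) = -½ + 10 = 19/2)
√(K(-2224) - 2255244/(-3229173)) = √(19/2 - 2255244/(-3229173)) = √(19/2 - 2255244*(-1/3229173)) = √(19/2 + 751748/1076391) = √(21954925/2152782) = 5*√210062966006/717594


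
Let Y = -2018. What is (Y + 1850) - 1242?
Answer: -1410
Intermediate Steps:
(Y + 1850) - 1242 = (-2018 + 1850) - 1242 = -168 - 1242 = -1410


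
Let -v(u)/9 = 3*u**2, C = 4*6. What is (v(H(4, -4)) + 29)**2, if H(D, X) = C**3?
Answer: 26623332981617984329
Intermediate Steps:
C = 24
H(D, X) = 13824 (H(D, X) = 24**3 = 13824)
v(u) = -27*u**2
(v(H(4, -4)) + 29)**2 = (-27*13824**2 + 29)**2 = (-27*191102976 + 29)**2 = (-5159780352 + 29)**2 = (-5159780323)**2 = 26623332981617984329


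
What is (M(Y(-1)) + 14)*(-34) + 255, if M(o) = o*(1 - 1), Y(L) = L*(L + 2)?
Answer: -221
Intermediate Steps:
Y(L) = L*(2 + L)
M(o) = 0 (M(o) = o*0 = 0)
(M(Y(-1)) + 14)*(-34) + 255 = (0 + 14)*(-34) + 255 = 14*(-34) + 255 = -476 + 255 = -221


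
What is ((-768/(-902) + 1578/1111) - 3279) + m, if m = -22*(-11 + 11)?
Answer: -149258247/45551 ≈ -3276.7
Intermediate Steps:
m = 0 (m = -22*0 = 0)
((-768/(-902) + 1578/1111) - 3279) + m = ((-768/(-902) + 1578/1111) - 3279) + 0 = ((-768*(-1/902) + 1578*(1/1111)) - 3279) + 0 = ((384/451 + 1578/1111) - 3279) + 0 = (103482/45551 - 3279) + 0 = -149258247/45551 + 0 = -149258247/45551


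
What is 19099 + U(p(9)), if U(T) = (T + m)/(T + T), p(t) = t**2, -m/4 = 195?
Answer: 1031113/54 ≈ 19095.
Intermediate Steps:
m = -780 (m = -4*195 = -780)
U(T) = (-780 + T)/(2*T) (U(T) = (T - 780)/(T + T) = (-780 + T)/((2*T)) = (-780 + T)*(1/(2*T)) = (-780 + T)/(2*T))
19099 + U(p(9)) = 19099 + (-780 + 9**2)/(2*(9**2)) = 19099 + (1/2)*(-780 + 81)/81 = 19099 + (1/2)*(1/81)*(-699) = 19099 - 233/54 = 1031113/54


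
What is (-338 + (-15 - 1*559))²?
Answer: 831744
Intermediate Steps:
(-338 + (-15 - 1*559))² = (-338 + (-15 - 559))² = (-338 - 574)² = (-912)² = 831744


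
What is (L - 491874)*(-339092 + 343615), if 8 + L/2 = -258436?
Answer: -4562630526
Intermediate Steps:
L = -516888 (L = -16 + 2*(-258436) = -16 - 516872 = -516888)
(L - 491874)*(-339092 + 343615) = (-516888 - 491874)*(-339092 + 343615) = -1008762*4523 = -4562630526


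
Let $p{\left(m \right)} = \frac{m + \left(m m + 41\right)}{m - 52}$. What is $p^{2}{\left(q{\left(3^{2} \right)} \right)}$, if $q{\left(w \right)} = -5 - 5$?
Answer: $\frac{17161}{3844} \approx 4.4644$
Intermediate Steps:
$q{\left(w \right)} = -10$
$p{\left(m \right)} = \frac{41 + m + m^{2}}{-52 + m}$ ($p{\left(m \right)} = \frac{m + \left(m^{2} + 41\right)}{-52 + m} = \frac{m + \left(41 + m^{2}\right)}{-52 + m} = \frac{41 + m + m^{2}}{-52 + m}$)
$p^{2}{\left(q{\left(3^{2} \right)} \right)} = \left(\frac{41 - 10 + \left(-10\right)^{2}}{-52 - 10}\right)^{2} = \left(\frac{41 - 10 + 100}{-62}\right)^{2} = \left(\left(- \frac{1}{62}\right) 131\right)^{2} = \left(- \frac{131}{62}\right)^{2} = \frac{17161}{3844}$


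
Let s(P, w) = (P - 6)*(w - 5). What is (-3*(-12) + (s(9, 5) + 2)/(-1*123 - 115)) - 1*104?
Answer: -8093/119 ≈ -68.008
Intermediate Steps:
s(P, w) = (-6 + P)*(-5 + w)
(-3*(-12) + (s(9, 5) + 2)/(-1*123 - 115)) - 1*104 = (-3*(-12) + ((30 - 6*5 - 5*9 + 9*5) + 2)/(-1*123 - 115)) - 1*104 = (36 + ((30 - 30 - 45 + 45) + 2)/(-123 - 115)) - 104 = (36 + (0 + 2)/(-238)) - 104 = (36 + 2*(-1/238)) - 104 = (36 - 1/119) - 104 = 4283/119 - 104 = -8093/119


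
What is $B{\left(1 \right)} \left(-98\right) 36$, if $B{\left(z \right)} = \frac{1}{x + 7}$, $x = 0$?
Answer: $-504$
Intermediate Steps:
$B{\left(z \right)} = \frac{1}{7}$ ($B{\left(z \right)} = \frac{1}{0 + 7} = \frac{1}{7}$)
$B{\left(1 \right)} \left(-98\right) 36 = \frac{1}{7} \left(-98\right) 36 = \left(-14\right) 36 = -504$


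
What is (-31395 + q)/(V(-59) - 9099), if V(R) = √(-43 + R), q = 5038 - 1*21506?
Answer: 145168479/27597301 + 47863*I*√102/82791903 ≈ 5.2602 + 0.0058386*I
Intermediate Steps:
q = -16468 (q = 5038 - 21506 = -16468)
(-31395 + q)/(V(-59) - 9099) = (-31395 - 16468)/(√(-43 - 59) - 9099) = -47863/(√(-102) - 9099) = -47863/(I*√102 - 9099) = -47863/(-9099 + I*√102)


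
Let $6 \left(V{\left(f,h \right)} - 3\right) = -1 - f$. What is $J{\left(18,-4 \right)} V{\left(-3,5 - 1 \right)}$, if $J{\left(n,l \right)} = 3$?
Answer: $10$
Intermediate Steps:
$V{\left(f,h \right)} = \frac{17}{6} - \frac{f}{6}$ ($V{\left(f,h \right)} = 3 + \frac{-1 - f}{6} = 3 - \left(\frac{1}{6} + \frac{f}{6}\right) = \frac{17}{6} - \frac{f}{6}$)
$J{\left(18,-4 \right)} V{\left(-3,5 - 1 \right)} = 3 \left(\frac{17}{6} - - \frac{1}{2}\right) = 3 \left(\frac{17}{6} + \frac{1}{2}\right) = 3 \cdot \frac{10}{3} = 10$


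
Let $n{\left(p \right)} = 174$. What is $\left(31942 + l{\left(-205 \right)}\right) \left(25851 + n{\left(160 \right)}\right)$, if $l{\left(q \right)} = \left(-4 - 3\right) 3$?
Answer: $830744025$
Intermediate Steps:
$l{\left(q \right)} = -21$ ($l{\left(q \right)} = \left(-7\right) 3 = -21$)
$\left(31942 + l{\left(-205 \right)}\right) \left(25851 + n{\left(160 \right)}\right) = \left(31942 - 21\right) \left(25851 + 174\right) = 31921 \cdot 26025 = 830744025$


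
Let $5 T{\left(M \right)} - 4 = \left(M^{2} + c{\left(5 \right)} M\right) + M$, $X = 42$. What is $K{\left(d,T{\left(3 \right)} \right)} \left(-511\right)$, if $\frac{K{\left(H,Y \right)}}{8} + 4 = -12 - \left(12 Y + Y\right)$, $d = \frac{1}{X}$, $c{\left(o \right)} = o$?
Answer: $\frac{1974504}{5} \approx 3.949 \cdot 10^{5}$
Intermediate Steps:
$T{\left(M \right)} = \frac{4}{5} + \frac{M^{2}}{5} + \frac{6 M}{5}$ ($T{\left(M \right)} = \frac{4}{5} + \frac{\left(M^{2} + 5 M\right) + M}{5} = \frac{4}{5} + \frac{M^{2} + 6 M}{5} = \frac{4}{5} + \left(\frac{M^{2}}{5} + \frac{6 M}{5}\right) = \frac{4}{5} + \frac{M^{2}}{5} + \frac{6 M}{5}$)
$d = \frac{1}{42} \approx 0.02381$
$K{\left(H,Y \right)} = -128 - 104 Y$ ($K{\left(H,Y \right)} = -32 + 8 \left(-12 - \left(12 Y + Y\right)\right) = -32 + 8 \left(-12 - 13 Y\right) = -32 - \left(96 + 104 Y\right) = -128 - 104 Y$)
$K{\left(d,T{\left(3 \right)} \right)} \left(-511\right) = \left(-128 - 104 \left(\frac{4}{5} + \frac{3^{2}}{5} + \frac{6}{5} \cdot 3\right)\right) \left(-511\right) = \left(-128 - 104 \left(\frac{4}{5} + \frac{1}{5} \cdot 9 + \frac{18}{5}\right)\right) \left(-511\right) = \left(-128 - 104 \left(\frac{4}{5} + \frac{9}{5} + \frac{18}{5}\right)\right) \left(-511\right) = \left(-128 - \frac{3224}{5}\right) \left(-511\right) = \left(- \frac{3864}{5}\right) \left(-511\right) = \frac{1974504}{5}$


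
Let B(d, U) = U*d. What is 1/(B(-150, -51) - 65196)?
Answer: -1/57546 ≈ -1.7377e-5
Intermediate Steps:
1/(B(-150, -51) - 65196) = 1/(-51*(-150) - 65196) = 1/(7650 - 65196) = 1/(-57546) = -1/57546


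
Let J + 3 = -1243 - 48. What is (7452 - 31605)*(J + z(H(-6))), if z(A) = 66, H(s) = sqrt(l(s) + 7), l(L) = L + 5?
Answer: 29659884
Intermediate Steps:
l(L) = 5 + L
H(s) = sqrt(12 + s) (H(s) = sqrt((5 + s) + 7) = sqrt(12 + s))
J = -1294 (J = -3 + (-1243 - 48) = -3 - 1291 = -1294)
(7452 - 31605)*(J + z(H(-6))) = (7452 - 31605)*(-1294 + 66) = -24153*(-1228) = 29659884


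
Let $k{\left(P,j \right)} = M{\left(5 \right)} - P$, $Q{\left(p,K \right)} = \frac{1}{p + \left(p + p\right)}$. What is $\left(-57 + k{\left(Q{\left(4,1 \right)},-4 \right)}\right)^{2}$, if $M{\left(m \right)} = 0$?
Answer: $\frac{469225}{144} \approx 3258.5$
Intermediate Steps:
$Q{\left(p,K \right)} = \frac{1}{3 p}$ ($Q{\left(p,K \right)} = \frac{1}{p + 2 p} = \frac{1}{3 p}$)
$k{\left(P,j \right)} = - P$ ($k{\left(P,j \right)} = 0 - P = - P$)
$\left(-57 + k{\left(Q{\left(4,1 \right)},-4 \right)}\right)^{2} = \left(-57 - \frac{1}{3 \cdot 4}\right)^{2} = \left(-57 - \frac{1}{3} \cdot \frac{1}{4}\right)^{2} = \left(-57 - \frac{1}{12}\right)^{2} = \left(- \frac{685}{12}\right)^{2} = \frac{469225}{144}$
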